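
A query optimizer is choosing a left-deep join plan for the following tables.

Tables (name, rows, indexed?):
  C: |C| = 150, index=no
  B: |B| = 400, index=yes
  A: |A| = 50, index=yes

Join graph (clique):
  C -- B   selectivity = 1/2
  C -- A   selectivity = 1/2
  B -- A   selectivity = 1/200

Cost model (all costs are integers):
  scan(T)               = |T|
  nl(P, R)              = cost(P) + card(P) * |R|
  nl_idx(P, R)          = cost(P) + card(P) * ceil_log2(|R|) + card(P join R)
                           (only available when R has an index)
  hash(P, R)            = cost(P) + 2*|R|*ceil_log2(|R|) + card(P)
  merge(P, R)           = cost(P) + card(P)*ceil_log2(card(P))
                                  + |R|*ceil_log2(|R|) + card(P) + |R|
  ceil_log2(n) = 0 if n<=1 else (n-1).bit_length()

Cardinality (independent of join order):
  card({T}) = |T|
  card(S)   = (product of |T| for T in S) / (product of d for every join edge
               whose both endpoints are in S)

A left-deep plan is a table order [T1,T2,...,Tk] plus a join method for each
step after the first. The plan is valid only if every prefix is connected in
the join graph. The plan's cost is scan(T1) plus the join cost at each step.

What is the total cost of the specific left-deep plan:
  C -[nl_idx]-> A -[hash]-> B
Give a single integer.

step 1: scan C: cost=150, card=150
step 2: join A via nl_idx
    card(P join A) = 150*50/(2) = 3750
    cost = 150 + 150*6 + 3750 = 4800
step 3: join B via hash
    card(P join B) = 3750*400/(2*200) = 3750
    cost = 4800 + 2*400*9 + 3750 = 15750

15750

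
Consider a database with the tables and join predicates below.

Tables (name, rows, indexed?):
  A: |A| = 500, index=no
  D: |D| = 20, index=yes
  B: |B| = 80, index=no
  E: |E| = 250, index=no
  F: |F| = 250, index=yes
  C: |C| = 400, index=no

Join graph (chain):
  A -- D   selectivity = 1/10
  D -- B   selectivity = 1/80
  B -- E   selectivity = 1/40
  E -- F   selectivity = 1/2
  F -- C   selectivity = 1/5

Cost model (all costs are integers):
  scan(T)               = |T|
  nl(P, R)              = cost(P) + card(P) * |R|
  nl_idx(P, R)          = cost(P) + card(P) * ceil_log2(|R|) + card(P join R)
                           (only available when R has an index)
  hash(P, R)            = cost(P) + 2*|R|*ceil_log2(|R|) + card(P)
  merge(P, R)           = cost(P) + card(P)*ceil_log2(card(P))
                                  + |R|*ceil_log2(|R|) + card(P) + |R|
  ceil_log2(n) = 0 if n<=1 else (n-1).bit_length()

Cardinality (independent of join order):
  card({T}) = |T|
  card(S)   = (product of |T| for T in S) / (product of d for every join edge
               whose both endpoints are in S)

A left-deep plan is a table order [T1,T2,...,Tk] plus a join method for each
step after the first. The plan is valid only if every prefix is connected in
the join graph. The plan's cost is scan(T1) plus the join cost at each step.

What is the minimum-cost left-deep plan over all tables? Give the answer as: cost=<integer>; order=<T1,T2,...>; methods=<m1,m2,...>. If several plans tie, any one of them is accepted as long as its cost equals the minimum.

Selinger DP (subsets sized 1..n):
  {A}: scan cost=500, card=500
  {D}: scan cost=20, card=20
  {B}: scan cost=80, card=80
  {E}: scan cost=250, card=250
  {F}: scan cost=250, card=250
  {C}: scan cost=400, card=400
  {AD}: card=1000; try (D,hash)→1200, (D,nl_idx)→4000, (A,merge)→5140, (D,merge)→5620, (A,hash)→9040, (A,nl)→10020 …(+1); best=1200 via (D,hash)
  {BD}: card=20; try (D,hash)→360, (D,nl_idx)→500, (B,merge)→780, (D,merge)→840, (B,hash)→1160, (B,nl)→1620 …(+1); best=360 via (D,hash)
  {BE}: card=500; try (B,hash)→1620, (E,merge)→2970, (B,merge)→3140, (E,hash)→4160, (E,nl)→20080, (B,nl)→20250; best=1620 via (B,hash)
  {EF}: card=31250; try (F,hash)→4500, (E,hash)→4500, (F,merge)→4750, (E,merge)→4750, (F,nl_idx)→33500, (F,nl)→62750 …(+1); best=4500 via (F,hash)
  {CF}: card=20000; try (F,hash)→4800, (C,merge)→6500, (F,merge)→6650, (C,hash)→7700, (F,nl_idx)→23600, (C,nl)→100250 …(+1); best=4800 via (F,hash)
  {ABD}: card=1000; try (B,hash)→3320, (A,merge)→5480, (A,hash)→9380, (A,nl)→10360, (B,merge)→12840, (B,nl)→81200; best=3320 via (B,hash)
  {BDE}: card=125; try (D,hash)→2320, (E,merge)→2730, (D,nl_idx)→4245, (E,hash)→4380, (E,nl)→5360, (D,merge)→6740 …(+1); best=2320 via (D,hash)
  {BEF}: card=62500; try (F,hash)→6120, (F,merge)→8870, (B,hash)→36870, (F,nl_idx)→68120, (F,nl)→126620, (B,merge)→505140 …(+1); best=6120 via (F,hash)
  {CEF}: card=2500000; try (E,hash)→28800, (C,hash)→42950, (E,merge)→327050, (C,merge)→508500, (E,nl)→5004800, (C,nl)→12504500; best=28800 via (E,hash)
  {ABDE}: card=6250; try (E,hash)→8320, (A,merge)→8320, (A,hash)→11445, (E,merge)→16570, (A,nl)→64820, (E,nl)→253320; best=8320 via (E,hash)
  {BDEF}: card=15625; try (F,merge)→5570, (F,hash)→6445, (F,nl_idx)→18945, (F,nl)→33570, (D,hash)→68820, (D,nl_idx)→334245 …(+2); best=5570 via (F,merge)
  {BCEF}: card=5000000; try (C,hash)→75820, (C,merge)→1072620, (B,hash)→2529920, (C,nl)→25006120, (B,merge)→57529440, (B,nl)→200028800; best=75820 via (C,hash)
  {ABDEF}: card=781250; try (F,hash)→18570, (A,hash)→30195, (F,merge)→98070, (A,merge)→244945, (F,nl_idx)→839570, (F,nl)→1570820 …(+1); best=18570 via (F,hash)
  {BCDEF}: card=1250000; try (C,hash)→28395, (C,merge)→243945, (D,hash)→5076020, (C,nl)→6255570, (D,nl_idx)→26325820, (D,nl)→100075820 …(+1); best=28395 via (C,hash)
  {ABCDEF}: card=62500000; try (C,hash)→807020, (A,hash)→1287395, (C,merge)→16428820, (A,merge)→27533395, (C,nl)→312518570, (A,nl)→625028395; best=807020 via (C,hash)

cost=807020; order=A,D,B,E,F,C; methods=hash,hash,hash,hash,hash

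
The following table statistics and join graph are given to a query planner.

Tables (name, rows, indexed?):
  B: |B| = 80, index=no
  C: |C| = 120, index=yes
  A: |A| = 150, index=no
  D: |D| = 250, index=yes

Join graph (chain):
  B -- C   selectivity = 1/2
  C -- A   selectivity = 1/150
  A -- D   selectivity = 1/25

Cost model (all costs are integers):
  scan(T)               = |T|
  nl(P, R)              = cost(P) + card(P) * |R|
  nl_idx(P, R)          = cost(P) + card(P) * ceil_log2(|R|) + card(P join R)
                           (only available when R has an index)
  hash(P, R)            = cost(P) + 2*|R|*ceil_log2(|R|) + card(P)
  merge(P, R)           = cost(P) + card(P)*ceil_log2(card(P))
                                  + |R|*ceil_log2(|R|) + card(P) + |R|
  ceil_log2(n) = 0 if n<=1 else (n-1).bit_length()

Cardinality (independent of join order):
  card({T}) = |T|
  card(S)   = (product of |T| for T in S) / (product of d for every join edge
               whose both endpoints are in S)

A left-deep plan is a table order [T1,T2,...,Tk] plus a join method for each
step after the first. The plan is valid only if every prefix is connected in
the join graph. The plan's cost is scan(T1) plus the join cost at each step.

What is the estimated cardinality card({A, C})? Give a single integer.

120

Tables in S: A(150), C(120)
Edges inside S: C-A(d=150)
numerator = 150 * 120 = 18000
denominator = 150 = 150
card(S) = 18000 / 150 = 120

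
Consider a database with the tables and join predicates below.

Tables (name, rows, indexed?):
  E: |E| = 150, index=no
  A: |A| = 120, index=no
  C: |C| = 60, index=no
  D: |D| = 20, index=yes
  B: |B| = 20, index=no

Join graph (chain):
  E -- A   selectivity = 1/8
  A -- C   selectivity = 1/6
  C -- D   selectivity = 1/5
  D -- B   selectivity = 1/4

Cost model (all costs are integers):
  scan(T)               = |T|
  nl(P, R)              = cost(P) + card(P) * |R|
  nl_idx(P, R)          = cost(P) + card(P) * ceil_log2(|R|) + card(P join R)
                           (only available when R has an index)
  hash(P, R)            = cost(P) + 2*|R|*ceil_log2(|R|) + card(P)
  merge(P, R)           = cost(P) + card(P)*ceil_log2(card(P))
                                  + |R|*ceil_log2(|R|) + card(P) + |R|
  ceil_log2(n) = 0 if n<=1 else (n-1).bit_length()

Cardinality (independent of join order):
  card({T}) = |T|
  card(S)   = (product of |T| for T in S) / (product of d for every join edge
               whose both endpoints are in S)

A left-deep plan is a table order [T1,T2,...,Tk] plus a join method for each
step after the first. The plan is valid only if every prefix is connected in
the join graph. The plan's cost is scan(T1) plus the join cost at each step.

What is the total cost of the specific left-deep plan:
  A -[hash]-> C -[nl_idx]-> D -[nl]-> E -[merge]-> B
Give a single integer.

step 1: scan A: cost=120, card=120
step 2: join C via hash
    card(P join C) = 120*60/(6) = 1200
    cost = 120 + 2*60*6 + 120 = 960
step 3: join D via nl_idx
    card(P join D) = 1200*20/(5) = 4800
    cost = 960 + 1200*5 + 4800 = 11760
step 4: join E via nl
    card(P join E) = 4800*150/(8) = 90000
    cost = 11760 + 4800*150 = 731760
step 5: join B via merge
    card(P join B) = 90000*20/(4) = 450000
    cost = 731760 + 90000*17 + 20*5 + 90000 + 20 = 2351880

2351880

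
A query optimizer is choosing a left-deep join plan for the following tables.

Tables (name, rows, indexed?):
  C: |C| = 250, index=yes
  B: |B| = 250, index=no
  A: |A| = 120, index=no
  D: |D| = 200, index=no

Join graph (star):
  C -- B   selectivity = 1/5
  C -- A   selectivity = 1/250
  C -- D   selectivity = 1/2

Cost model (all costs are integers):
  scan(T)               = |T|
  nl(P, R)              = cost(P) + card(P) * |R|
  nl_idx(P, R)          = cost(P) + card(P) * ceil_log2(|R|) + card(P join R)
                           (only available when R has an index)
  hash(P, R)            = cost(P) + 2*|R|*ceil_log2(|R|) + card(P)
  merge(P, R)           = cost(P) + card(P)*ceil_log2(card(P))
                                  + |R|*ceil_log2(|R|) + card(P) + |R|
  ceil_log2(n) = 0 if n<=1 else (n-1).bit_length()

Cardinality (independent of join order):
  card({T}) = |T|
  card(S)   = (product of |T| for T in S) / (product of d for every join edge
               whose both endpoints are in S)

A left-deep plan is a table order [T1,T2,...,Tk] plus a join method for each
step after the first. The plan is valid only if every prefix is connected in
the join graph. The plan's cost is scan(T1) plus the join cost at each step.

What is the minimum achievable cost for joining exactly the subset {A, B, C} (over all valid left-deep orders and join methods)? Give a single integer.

Selinger DP over subsets of {A,B,C}:
  {C}: scan cost=250, card=250
  {B}: scan cost=250, card=250
  {A}: scan cost=120, card=120
  {BC}: card=12500; try (C,hash)→4500, (B,hash)→4500, (C,merge)→4750, (B,merge)→4750, (C,nl_idx)→14750, (C,nl)→62750 …(+1); best=4500 via (C,hash)
  {AC}: card=120; try (C,nl_idx)→1200, (A,hash)→2180, (C,merge)→3330, (A,merge)→3460, (C,hash)→4240, (C,nl)→30120 …(+1); best=1200 via (C,nl_idx)
  {ABC}: card=6000; try (B,merge)→4410, (B,hash)→5320, (A,hash)→18680, (B,nl)→31200, (A,merge)→192960, (A,nl)→1504500; best=4410 via (B,merge)

4410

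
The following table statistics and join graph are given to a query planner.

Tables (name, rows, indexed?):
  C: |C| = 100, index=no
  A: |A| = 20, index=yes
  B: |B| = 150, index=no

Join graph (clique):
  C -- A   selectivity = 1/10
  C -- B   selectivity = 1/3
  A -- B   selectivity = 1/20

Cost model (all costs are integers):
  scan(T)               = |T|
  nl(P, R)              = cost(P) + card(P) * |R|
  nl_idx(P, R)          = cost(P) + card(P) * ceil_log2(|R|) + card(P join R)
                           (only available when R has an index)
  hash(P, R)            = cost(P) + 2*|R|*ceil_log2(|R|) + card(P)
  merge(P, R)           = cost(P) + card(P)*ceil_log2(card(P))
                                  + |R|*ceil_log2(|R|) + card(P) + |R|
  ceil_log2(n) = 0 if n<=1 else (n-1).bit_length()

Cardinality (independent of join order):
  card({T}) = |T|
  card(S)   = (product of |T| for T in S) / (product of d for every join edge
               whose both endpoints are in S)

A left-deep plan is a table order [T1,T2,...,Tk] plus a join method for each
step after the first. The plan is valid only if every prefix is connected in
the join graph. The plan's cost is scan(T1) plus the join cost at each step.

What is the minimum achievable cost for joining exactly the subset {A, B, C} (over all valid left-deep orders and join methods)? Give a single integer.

Selinger DP over subsets of {A,B,C}:
  {C}: scan cost=100, card=100
  {A}: scan cost=20, card=20
  {B}: scan cost=150, card=150
  {AC}: card=200; try (A,hash)→400, (A,nl_idx)→800, (C,merge)→940, (A,merge)→1020, (C,hash)→1440, (C,nl)→2020 …(+1); best=400 via (A,hash)
  {BC}: card=5000; try (C,hash)→1700, (B,merge)→2250, (C,merge)→2300, (B,hash)→2600, (B,nl)→15100, (C,nl)→15150; best=1700 via (C,hash)
  {AB}: card=150; try (A,hash)→500, (A,nl_idx)→1050, (B,merge)→1490, (A,merge)→1620, (B,hash)→2440, (B,nl)→3020 …(+1); best=500 via (A,hash)
  {ABC}: card=500; try (C,hash)→2050, (C,merge)→2650, (B,hash)→3000, (B,merge)→3550, (A,hash)→6900, (C,nl)→15500 …(+4); best=2050 via (C,hash)

2050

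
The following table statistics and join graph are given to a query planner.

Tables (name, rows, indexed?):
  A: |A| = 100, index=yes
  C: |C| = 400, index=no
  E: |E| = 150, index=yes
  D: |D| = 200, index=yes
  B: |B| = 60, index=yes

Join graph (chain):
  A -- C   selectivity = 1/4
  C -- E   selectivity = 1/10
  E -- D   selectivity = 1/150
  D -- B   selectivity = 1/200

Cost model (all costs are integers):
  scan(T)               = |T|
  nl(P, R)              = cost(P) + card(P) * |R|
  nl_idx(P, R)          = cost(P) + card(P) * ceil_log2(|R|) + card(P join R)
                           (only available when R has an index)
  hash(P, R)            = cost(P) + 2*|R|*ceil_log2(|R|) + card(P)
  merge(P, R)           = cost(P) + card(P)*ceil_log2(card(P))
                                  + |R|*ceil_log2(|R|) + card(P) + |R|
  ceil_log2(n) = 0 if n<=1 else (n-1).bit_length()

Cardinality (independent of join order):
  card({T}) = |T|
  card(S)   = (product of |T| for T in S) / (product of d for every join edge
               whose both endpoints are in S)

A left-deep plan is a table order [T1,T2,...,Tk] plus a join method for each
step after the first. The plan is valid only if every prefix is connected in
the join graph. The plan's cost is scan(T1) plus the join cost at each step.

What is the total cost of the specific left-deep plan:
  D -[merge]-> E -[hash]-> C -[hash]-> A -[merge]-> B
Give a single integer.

3820570

step 1: scan D: cost=200, card=200
step 2: join E via merge
    card(P join E) = 200*150/(150) = 200
    cost = 200 + 200*8 + 150*8 + 200 + 150 = 3350
step 3: join C via hash
    card(P join C) = 200*400/(10) = 8000
    cost = 3350 + 2*400*9 + 200 = 10750
step 4: join A via hash
    card(P join A) = 8000*100/(4) = 200000
    cost = 10750 + 2*100*7 + 8000 = 20150
step 5: join B via merge
    card(P join B) = 200000*60/(200) = 60000
    cost = 20150 + 200000*18 + 60*6 + 200000 + 60 = 3820570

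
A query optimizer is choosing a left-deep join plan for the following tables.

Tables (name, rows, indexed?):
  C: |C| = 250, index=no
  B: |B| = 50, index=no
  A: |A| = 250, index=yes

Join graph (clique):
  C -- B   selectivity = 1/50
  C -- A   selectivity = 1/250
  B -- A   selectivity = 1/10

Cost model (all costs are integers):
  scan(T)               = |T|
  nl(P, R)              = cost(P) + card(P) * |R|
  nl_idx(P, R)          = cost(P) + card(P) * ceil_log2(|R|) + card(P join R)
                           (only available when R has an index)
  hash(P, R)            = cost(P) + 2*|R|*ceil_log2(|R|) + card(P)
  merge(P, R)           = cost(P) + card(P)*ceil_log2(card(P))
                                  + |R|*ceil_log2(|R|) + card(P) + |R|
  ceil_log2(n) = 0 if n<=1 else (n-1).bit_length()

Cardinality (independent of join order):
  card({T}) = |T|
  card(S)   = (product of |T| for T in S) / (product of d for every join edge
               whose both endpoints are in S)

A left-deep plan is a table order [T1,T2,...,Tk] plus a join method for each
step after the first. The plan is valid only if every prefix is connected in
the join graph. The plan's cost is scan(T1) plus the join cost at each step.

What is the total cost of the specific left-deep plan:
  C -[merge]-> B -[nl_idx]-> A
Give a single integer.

step 1: scan C: cost=250, card=250
step 2: join B via merge
    card(P join B) = 250*50/(50) = 250
    cost = 250 + 250*8 + 50*6 + 250 + 50 = 2850
step 3: join A via nl_idx
    card(P join A) = 250*250/(250*10) = 25
    cost = 2850 + 250*8 + 25 = 4875

4875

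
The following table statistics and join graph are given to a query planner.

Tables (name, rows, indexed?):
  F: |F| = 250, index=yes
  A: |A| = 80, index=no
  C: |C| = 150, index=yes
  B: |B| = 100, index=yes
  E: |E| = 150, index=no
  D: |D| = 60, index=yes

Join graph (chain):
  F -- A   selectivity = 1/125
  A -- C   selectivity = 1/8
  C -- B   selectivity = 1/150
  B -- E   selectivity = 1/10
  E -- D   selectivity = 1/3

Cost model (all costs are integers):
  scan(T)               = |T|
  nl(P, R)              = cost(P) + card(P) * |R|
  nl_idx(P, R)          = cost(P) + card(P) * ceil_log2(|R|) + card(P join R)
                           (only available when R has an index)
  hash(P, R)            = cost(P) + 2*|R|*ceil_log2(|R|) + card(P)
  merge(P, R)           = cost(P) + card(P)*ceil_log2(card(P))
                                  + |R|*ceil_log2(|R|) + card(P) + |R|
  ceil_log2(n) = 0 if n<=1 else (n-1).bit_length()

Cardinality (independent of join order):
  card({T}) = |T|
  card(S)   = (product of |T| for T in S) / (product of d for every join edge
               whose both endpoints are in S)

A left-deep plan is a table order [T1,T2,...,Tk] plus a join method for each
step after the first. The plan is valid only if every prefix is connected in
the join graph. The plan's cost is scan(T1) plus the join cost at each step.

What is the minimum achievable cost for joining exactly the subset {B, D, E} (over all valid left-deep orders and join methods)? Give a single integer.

Selinger DP over subsets of {B,D,E}:
  {B}: scan cost=100, card=100
  {E}: scan cost=150, card=150
  {D}: scan cost=60, card=60
  {BE}: card=1500; try (B,hash)→1700, (E,merge)→2250, (B,merge)→2300, (E,hash)→2600, (B,nl_idx)→2700, (E,nl)→15100 …(+1); best=1700 via (B,hash)
  {DE}: card=3000; try (D,hash)→1020, (E,merge)→1830, (D,merge)→1920, (E,hash)→2520, (D,nl_idx)→4050, (E,nl)→9060 …(+1); best=1020 via (D,hash)
  {BDE}: card=30000; try (D,hash)→3920, (B,hash)→5420, (D,merge)→20120, (D,nl_idx)→40700, (B,merge)→40820, (B,nl_idx)→52020 …(+2); best=3920 via (D,hash)

3920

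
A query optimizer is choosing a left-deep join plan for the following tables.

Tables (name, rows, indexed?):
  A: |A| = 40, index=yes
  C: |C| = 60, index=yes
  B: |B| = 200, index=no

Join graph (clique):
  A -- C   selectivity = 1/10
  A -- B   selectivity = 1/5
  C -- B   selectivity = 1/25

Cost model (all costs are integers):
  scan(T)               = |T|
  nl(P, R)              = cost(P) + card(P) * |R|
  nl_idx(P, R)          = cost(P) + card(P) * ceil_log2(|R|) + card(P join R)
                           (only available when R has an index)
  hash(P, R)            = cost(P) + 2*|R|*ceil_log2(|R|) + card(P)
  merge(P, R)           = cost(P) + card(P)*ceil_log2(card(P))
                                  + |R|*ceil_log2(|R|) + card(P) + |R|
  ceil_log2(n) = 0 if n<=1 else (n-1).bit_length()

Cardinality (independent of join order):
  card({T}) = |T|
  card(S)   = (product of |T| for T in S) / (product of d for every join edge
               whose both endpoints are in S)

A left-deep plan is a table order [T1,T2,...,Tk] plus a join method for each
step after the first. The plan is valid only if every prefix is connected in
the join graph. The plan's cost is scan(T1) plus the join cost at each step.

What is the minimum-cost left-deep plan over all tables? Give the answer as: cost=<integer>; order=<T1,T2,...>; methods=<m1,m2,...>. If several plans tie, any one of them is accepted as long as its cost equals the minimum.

Selinger DP (subsets sized 1..n):
  {A}: scan cost=40, card=40
  {C}: scan cost=60, card=60
  {B}: scan cost=200, card=200
  {AC}: card=240; try (C,nl_idx)→520, (A,hash)→600, (A,nl_idx)→660, (C,merge)→740, (A,merge)→760, (C,hash)→800 …(+2); best=520 via (C,nl_idx)
  {AB}: card=1600; try (A,hash)→880, (B,merge)→2120, (A,merge)→2280, (A,nl_idx)→3000, (B,hash)→3280, (B,nl)→8040 …(+1); best=880 via (A,hash)
  {BC}: card=480; try (C,hash)→1120, (C,nl_idx)→1880, (B,merge)→2280, (C,merge)→2420, (B,hash)→3320, (B,nl)→12060 …(+1); best=1120 via (C,hash)
  {ABC}: card=384; try (A,hash)→2080, (C,hash)→3200, (B,hash)→3960, (A,nl_idx)→4384, (B,merge)→4480, (A,merge)→6200 …(+5); best=2080 via (A,hash)

cost=2080; order=B,C,A; methods=hash,hash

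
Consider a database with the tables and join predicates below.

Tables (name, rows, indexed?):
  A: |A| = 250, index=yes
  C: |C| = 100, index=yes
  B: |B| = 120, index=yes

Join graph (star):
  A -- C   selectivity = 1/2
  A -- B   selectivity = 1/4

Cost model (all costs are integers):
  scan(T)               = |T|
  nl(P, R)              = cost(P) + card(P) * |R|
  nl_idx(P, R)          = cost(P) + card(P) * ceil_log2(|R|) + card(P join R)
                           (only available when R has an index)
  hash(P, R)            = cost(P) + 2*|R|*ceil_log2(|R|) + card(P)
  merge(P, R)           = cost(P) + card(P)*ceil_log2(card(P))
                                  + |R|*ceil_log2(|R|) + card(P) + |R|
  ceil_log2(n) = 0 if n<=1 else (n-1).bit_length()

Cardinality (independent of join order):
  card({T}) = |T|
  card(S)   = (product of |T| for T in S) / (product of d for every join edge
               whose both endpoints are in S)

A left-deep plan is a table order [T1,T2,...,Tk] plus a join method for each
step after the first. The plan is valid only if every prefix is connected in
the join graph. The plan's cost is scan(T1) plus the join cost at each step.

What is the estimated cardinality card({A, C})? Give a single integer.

Tables in S: A(250), C(100)
Edges inside S: A-C(d=2)
numerator = 250 * 100 = 25000
denominator = 2 = 2
card(S) = 25000 / 2 = 12500

12500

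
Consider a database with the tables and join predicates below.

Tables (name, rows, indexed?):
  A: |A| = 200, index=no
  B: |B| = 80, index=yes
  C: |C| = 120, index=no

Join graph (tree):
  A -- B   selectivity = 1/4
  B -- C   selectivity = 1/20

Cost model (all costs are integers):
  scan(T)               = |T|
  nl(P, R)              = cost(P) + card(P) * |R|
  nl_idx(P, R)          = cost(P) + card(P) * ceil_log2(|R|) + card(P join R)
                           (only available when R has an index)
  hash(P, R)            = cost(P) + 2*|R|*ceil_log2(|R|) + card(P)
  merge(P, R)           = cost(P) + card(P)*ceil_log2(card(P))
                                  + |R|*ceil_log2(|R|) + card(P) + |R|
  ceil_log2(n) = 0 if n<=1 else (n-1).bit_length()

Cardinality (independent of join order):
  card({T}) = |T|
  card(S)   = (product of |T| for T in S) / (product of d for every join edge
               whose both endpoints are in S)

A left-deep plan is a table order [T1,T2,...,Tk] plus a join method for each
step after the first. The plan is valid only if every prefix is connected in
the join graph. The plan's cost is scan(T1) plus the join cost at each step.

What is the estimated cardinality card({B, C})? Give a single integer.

Tables in S: B(80), C(120)
Edges inside S: B-C(d=20)
numerator = 80 * 120 = 9600
denominator = 20 = 20
card(S) = 9600 / 20 = 480

480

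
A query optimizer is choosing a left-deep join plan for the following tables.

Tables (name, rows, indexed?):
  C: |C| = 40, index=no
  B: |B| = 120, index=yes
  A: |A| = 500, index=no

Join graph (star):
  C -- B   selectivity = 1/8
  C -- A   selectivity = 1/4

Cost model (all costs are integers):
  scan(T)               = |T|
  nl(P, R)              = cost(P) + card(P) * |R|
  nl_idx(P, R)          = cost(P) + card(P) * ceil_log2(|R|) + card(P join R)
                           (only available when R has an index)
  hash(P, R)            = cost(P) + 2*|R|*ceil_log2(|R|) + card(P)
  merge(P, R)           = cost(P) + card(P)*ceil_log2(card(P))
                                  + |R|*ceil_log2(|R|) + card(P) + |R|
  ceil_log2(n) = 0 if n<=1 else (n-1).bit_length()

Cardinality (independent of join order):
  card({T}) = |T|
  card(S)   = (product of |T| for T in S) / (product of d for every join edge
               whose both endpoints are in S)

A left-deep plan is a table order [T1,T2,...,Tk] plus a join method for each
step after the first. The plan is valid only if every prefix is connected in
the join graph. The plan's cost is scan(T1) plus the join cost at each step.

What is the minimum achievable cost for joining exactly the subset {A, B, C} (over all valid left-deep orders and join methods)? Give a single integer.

Selinger DP over subsets of {A,B,C}:
  {C}: scan cost=40, card=40
  {B}: scan cost=120, card=120
  {A}: scan cost=500, card=500
  {BC}: card=600; try (C,hash)→720, (B,nl_idx)→920, (B,merge)→1280, (C,merge)→1360, (B,hash)→1760, (B,nl)→4840 …(+1); best=720 via (C,hash)
  {AC}: card=5000; try (C,hash)→1480, (A,merge)→5320, (C,merge)→5780, (A,hash)→9080, (A,nl)→20040, (C,nl)→20500; best=1480 via (C,hash)
  {ABC}: card=75000; try (B,hash)→8160, (A,hash)→10320, (A,merge)→12320, (B,merge)→72440, (B,nl_idx)→111480, (A,nl)→300720 …(+1); best=8160 via (B,hash)

8160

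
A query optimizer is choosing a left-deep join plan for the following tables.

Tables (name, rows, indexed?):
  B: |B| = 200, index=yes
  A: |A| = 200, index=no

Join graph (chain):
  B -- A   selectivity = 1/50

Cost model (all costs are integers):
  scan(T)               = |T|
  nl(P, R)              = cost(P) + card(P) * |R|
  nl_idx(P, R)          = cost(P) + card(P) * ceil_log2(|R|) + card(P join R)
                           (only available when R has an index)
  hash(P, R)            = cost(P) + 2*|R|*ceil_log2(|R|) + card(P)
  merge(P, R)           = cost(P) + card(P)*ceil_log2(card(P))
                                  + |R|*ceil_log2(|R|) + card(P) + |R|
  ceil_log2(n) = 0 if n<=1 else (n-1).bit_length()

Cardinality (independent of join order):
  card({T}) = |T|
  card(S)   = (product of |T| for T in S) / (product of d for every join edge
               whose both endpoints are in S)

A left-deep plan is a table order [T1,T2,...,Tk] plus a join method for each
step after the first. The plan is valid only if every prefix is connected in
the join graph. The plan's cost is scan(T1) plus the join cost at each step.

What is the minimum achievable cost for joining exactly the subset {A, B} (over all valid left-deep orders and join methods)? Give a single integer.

2600

Selinger DP over subsets of {A,B}:
  {B}: scan cost=200, card=200
  {A}: scan cost=200, card=200
  {AB}: card=800; try (B,nl_idx)→2600, (B,hash)→3600, (A,hash)→3600, (B,merge)→3800, (A,merge)→3800, (B,nl)→40200 …(+1); best=2600 via (B,nl_idx)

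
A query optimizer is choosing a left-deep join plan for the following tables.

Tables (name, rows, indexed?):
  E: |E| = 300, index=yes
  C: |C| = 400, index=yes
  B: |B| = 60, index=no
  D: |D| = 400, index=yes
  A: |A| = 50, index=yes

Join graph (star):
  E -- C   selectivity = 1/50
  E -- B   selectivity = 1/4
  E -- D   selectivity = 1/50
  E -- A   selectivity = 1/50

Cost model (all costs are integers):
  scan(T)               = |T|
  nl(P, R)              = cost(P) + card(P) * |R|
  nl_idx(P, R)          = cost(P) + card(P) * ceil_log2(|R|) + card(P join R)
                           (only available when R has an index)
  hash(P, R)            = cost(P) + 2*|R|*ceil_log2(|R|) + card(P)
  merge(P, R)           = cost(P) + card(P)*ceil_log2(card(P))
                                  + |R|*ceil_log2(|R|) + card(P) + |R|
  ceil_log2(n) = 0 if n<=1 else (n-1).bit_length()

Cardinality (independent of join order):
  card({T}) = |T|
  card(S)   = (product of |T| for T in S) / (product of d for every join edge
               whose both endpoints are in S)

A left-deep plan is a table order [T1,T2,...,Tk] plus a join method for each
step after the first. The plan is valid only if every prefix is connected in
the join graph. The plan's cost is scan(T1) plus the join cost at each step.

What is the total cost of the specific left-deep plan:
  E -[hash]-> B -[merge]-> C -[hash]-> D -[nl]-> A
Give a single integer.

14511520

step 1: scan E: cost=300, card=300
step 2: join B via hash
    card(P join B) = 300*60/(4) = 4500
    cost = 300 + 2*60*6 + 300 = 1320
step 3: join C via merge
    card(P join C) = 4500*400/(50) = 36000
    cost = 1320 + 4500*13 + 400*9 + 4500 + 400 = 68320
step 4: join D via hash
    card(P join D) = 36000*400/(50) = 288000
    cost = 68320 + 2*400*9 + 36000 = 111520
step 5: join A via nl
    card(P join A) = 288000*50/(50) = 288000
    cost = 111520 + 288000*50 = 14511520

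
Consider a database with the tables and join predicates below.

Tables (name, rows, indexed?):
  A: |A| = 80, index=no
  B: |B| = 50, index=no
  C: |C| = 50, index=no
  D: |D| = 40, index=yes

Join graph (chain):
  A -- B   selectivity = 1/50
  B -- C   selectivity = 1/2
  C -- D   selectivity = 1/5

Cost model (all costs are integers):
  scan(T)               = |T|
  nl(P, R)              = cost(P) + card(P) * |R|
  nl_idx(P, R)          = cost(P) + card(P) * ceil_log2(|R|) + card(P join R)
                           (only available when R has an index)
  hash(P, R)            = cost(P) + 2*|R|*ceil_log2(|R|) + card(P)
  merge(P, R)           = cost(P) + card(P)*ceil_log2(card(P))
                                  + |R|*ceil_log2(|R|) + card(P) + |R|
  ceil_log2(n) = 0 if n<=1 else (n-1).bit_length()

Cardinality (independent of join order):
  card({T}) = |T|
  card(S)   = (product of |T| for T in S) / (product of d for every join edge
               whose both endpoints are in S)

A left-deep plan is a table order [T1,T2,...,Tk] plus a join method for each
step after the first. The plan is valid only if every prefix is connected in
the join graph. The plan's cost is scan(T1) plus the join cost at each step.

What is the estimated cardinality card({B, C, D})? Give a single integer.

Tables in S: B(50), C(50), D(40)
Edges inside S: B-C(d=2), C-D(d=5)
numerator = 50 * 50 * 40 = 100000
denominator = 2 * 5 = 10
card(S) = 100000 / 10 = 10000

10000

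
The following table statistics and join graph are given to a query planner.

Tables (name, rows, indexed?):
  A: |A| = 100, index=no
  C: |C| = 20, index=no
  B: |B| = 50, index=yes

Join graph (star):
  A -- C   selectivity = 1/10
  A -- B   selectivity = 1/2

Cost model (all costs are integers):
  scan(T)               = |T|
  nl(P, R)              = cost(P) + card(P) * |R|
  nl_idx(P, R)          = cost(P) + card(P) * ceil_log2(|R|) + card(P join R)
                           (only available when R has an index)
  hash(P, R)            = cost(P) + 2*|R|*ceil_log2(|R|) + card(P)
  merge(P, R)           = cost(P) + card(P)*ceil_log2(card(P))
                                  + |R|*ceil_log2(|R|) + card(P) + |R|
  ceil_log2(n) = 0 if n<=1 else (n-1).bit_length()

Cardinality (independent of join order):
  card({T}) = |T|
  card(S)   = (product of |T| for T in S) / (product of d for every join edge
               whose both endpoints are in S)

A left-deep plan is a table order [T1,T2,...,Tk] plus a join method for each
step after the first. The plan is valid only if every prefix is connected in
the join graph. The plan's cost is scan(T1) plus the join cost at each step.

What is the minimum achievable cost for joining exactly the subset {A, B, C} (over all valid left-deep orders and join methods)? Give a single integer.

1200

Selinger DP over subsets of {A,B,C}:
  {A}: scan cost=100, card=100
  {C}: scan cost=20, card=20
  {B}: scan cost=50, card=50
  {AC}: card=200; try (C,hash)→400, (A,merge)→940, (C,merge)→1020, (A,hash)→1440, (A,nl)→2020, (C,nl)→2100; best=400 via (C,hash)
  {AB}: card=2500; try (B,hash)→800, (A,merge)→1200, (B,merge)→1250, (A,hash)→1500, (B,nl_idx)→3200, (A,nl)→5050 …(+1); best=800 via (B,hash)
  {ABC}: card=5000; try (B,hash)→1200, (B,merge)→2550, (C,hash)→3500, (B,nl_idx)→6600, (B,nl)→10400, (C,merge)→33420 …(+1); best=1200 via (B,hash)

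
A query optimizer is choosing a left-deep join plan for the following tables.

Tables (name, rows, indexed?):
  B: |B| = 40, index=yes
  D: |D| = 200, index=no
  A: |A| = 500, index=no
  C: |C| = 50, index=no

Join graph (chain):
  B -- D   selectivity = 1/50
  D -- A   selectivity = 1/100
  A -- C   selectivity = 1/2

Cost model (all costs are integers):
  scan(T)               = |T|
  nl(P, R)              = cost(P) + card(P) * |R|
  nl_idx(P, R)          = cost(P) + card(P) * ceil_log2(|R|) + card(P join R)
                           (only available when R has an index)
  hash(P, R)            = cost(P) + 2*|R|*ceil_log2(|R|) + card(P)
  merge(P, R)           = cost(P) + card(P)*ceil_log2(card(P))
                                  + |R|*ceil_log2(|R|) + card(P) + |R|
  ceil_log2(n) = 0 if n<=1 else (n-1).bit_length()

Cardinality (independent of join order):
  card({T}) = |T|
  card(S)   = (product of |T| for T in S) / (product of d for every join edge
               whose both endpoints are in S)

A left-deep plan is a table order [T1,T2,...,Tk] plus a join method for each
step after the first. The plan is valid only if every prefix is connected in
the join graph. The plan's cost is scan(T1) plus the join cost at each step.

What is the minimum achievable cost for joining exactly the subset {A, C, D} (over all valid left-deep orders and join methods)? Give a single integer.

Selinger DP over subsets of {A,C,D}:
  {D}: scan cost=200, card=200
  {A}: scan cost=500, card=500
  {C}: scan cost=50, card=50
  {AD}: card=1000; try (D,hash)→4200, (A,merge)→7000, (D,merge)→7300, (A,hash)→9400, (A,nl)→100200, (D,nl)→100500; best=4200 via (D,hash)
  {AC}: card=12500; try (C,hash)→1600, (A,merge)→5400, (C,merge)→5850, (A,hash)→9100, (A,nl)→25050, (C,nl)→25500; best=1600 via (C,hash)
  {ACD}: card=25000; try (C,hash)→5800, (C,merge)→15550, (D,hash)→17300, (C,nl)→54200, (D,merge)→190900, (D,nl)→2501600; best=5800 via (C,hash)

5800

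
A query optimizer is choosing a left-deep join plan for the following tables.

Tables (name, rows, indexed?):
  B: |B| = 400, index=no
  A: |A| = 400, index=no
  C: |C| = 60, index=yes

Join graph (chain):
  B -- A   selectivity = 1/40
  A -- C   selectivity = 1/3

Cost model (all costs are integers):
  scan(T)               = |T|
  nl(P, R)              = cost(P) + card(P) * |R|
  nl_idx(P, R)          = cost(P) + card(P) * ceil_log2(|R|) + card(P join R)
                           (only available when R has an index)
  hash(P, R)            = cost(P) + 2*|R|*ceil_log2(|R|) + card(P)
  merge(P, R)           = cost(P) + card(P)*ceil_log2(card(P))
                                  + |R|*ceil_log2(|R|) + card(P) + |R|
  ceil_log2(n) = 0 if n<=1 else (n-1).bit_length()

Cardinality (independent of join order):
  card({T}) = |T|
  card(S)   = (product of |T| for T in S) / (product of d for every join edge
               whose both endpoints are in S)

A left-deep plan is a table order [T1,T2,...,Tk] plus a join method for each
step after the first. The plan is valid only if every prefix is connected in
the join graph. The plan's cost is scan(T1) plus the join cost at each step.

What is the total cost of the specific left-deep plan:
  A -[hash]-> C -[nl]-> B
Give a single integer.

3201520

step 1: scan A: cost=400, card=400
step 2: join C via hash
    card(P join C) = 400*60/(3) = 8000
    cost = 400 + 2*60*6 + 400 = 1520
step 3: join B via nl
    card(P join B) = 8000*400/(40) = 80000
    cost = 1520 + 8000*400 = 3201520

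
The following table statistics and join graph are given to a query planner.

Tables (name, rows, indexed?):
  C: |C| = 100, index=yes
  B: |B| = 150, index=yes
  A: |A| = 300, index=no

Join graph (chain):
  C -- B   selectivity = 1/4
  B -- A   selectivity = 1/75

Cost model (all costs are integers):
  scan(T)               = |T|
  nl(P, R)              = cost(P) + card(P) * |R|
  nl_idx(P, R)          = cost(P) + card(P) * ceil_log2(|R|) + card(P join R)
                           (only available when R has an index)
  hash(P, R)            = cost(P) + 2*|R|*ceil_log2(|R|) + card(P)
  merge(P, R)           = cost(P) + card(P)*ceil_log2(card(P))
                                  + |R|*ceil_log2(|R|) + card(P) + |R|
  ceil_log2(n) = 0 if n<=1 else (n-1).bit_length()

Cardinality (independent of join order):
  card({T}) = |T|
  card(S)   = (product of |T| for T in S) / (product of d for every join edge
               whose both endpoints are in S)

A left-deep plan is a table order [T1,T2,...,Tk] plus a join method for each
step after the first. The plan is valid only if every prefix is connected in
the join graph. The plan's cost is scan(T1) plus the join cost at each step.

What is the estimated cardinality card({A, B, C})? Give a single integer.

15000

Tables in S: A(300), B(150), C(100)
Edges inside S: C-B(d=4), B-A(d=75)
numerator = 300 * 150 * 100 = 4500000
denominator = 4 * 75 = 300
card(S) = 4500000 / 300 = 15000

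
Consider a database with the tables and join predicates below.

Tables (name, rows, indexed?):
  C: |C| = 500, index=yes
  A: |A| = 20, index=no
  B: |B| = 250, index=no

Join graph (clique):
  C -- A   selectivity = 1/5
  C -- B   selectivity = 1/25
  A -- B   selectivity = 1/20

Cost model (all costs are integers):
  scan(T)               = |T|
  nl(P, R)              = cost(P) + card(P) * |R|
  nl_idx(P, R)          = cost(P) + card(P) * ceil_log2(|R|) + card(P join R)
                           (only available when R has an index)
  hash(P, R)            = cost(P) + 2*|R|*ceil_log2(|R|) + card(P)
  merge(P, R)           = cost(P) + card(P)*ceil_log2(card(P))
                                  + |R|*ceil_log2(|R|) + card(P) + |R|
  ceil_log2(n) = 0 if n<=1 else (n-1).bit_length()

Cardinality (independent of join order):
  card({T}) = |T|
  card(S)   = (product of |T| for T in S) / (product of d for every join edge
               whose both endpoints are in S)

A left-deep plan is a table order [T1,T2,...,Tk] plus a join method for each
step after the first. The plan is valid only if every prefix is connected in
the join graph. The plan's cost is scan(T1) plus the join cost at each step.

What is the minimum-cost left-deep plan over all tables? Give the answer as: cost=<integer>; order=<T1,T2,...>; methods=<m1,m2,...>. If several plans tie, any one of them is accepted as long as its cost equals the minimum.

Selinger DP (subsets sized 1..n):
  {C}: scan cost=500, card=500
  {A}: scan cost=20, card=20
  {B}: scan cost=250, card=250
  {AC}: card=2000; try (A,hash)→1200, (C,nl_idx)→2200, (C,merge)→5140, (A,merge)→5620, (C,hash)→9040, (C,nl)→10020 …(+1); best=1200 via (A,hash)
  {BC}: card=5000; try (B,hash)→5000, (C,merge)→7500, (C,nl_idx)→7500, (B,merge)→7750, (C,hash)→9500, (C,nl)→125250 …(+1); best=5000 via (B,hash)
  {AB}: card=250; try (A,hash)→700, (B,merge)→2390, (A,merge)→2620, (B,hash)→4040, (B,nl)→5020, (A,nl)→5250; best=700 via (A,hash)
  {ABC}: card=1000; try (C,nl_idx)→3950, (B,hash)→7200, (C,merge)→7950, (C,hash)→9950, (A,hash)→10200, (B,merge)→27450 …(+4); best=3950 via (C,nl_idx)

cost=3950; order=B,A,C; methods=hash,nl_idx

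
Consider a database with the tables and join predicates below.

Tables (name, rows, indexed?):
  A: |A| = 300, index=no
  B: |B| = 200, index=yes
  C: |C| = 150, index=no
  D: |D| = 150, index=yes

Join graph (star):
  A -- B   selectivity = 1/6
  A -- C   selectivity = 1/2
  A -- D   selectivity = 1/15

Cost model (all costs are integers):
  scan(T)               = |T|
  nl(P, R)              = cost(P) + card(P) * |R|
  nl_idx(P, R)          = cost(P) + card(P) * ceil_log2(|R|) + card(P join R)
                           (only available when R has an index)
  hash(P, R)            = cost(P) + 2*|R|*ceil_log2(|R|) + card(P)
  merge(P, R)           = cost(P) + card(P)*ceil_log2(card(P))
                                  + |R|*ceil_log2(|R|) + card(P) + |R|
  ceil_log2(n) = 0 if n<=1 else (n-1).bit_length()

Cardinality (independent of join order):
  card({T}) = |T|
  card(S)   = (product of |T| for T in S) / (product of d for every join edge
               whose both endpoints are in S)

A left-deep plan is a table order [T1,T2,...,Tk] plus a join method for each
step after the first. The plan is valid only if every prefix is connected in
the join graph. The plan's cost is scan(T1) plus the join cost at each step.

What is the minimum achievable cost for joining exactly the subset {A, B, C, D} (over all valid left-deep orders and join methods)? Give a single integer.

Selinger DP over subsets of {A,B,C,D}:
  {A}: scan cost=300, card=300
  {B}: scan cost=200, card=200
  {C}: scan cost=150, card=150
  {D}: scan cost=150, card=150
  {AB}: card=10000; try (B,hash)→3800, (A,merge)→5000, (B,merge)→5100, (A,hash)→5800, (B,nl_idx)→12700, (A,nl)→60200 …(+1); best=3800 via (B,hash)
  {AC}: card=22500; try (C,hash)→3000, (A,merge)→4500, (C,merge)→4650, (A,hash)→5700, (A,nl)→45150, (C,nl)→45300; best=3000 via (C,hash)
  {AD}: card=3000; try (D,hash)→3000, (A,merge)→4500, (D,merge)→4650, (D,nl_idx)→5700, (A,hash)→5700, (A,nl)→45150 …(+1); best=3000 via (D,hash)
  {ABC}: card=750000; try (C,hash)→16200, (B,hash)→28700, (C,merge)→155150, (B,merge)→364800, (B,nl_idx)→933000, (C,nl)→1503800 …(+1); best=16200 via (C,hash)
  {ABD}: card=100000; try (B,hash)→9200, (D,hash)→16200, (B,merge)→43800, (B,nl_idx)→127000, (D,merge)→155150, (D,nl_idx)→183800 …(+2); best=9200 via (B,hash)
  {ACD}: card=225000; try (C,hash)→8400, (D,hash)→27900, (C,merge)→43350, (D,merge)→364350, (D,nl_idx)→408000, (C,nl)→453000 …(+1); best=8400 via (C,hash)
  {ABCD}: card=7500000; try (C,hash)→111600, (B,hash)→236600, (D,hash)→768600, (C,merge)→1810550, (B,merge)→4285200, (B,nl_idx)→9308400 …(+5); best=111600 via (C,hash)

111600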